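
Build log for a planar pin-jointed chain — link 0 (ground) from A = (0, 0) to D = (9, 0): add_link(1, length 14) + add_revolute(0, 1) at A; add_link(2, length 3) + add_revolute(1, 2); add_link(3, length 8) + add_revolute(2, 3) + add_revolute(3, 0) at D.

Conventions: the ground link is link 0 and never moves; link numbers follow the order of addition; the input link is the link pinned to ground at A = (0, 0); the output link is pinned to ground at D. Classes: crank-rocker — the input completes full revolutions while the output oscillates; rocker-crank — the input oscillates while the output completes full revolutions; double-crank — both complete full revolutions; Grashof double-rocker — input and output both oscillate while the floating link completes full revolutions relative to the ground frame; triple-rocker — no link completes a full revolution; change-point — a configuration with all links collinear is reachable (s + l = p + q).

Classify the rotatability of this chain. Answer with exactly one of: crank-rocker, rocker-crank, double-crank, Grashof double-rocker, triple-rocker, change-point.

lengths: ground=9, input=14, coupler=3, output=8
sorted: s=3 (shortest), l=14 (longest), p+q=17
s + l = 17 vs p + q = 17
s + l = p + q → change-point (collinear configuration reachable)

change-point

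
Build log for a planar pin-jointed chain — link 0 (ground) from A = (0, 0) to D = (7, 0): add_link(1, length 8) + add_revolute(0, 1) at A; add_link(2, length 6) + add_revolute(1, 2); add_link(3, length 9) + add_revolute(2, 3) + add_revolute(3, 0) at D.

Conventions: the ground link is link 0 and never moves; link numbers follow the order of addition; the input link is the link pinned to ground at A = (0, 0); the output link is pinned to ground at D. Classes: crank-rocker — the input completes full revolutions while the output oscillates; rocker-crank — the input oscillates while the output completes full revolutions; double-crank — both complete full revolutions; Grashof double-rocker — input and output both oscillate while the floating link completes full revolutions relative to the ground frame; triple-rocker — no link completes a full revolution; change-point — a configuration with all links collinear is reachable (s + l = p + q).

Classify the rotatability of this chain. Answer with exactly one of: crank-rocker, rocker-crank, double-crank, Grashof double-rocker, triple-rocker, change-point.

lengths: ground=7, input=8, coupler=6, output=9
sorted: s=6 (shortest), l=9 (longest), p+q=15
s + l = 15 vs p + q = 15
s + l = p + q → change-point (collinear configuration reachable)

change-point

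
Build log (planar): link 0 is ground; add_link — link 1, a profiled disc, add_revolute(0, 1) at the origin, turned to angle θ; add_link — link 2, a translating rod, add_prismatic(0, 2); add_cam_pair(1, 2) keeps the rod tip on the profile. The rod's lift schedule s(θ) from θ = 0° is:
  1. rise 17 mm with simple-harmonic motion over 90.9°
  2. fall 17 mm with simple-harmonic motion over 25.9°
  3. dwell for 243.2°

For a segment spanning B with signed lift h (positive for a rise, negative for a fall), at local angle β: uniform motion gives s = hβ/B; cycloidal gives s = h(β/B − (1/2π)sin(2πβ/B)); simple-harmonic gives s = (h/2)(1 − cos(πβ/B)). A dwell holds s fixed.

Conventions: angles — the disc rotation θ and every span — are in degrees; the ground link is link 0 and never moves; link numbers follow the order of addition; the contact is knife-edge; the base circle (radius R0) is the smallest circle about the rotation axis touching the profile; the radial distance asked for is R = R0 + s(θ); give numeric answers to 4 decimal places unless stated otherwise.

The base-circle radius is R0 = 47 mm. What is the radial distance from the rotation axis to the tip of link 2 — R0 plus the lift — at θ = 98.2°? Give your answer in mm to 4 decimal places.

seg 1 [0°–90.9°] simple-harmonic, h=17: full span → s += 17 → s = 17.0000
seg 2 [90.9°–116.8°] simple-harmonic, h=-17: θ=98.2° here. β=7.3, B=25.9. -17/2·(1 − cos(π·0.2819)) = -3.1201 → s = 13.8799
R = R0 + s = 47 + 13.8799 = 60.8799

60.8799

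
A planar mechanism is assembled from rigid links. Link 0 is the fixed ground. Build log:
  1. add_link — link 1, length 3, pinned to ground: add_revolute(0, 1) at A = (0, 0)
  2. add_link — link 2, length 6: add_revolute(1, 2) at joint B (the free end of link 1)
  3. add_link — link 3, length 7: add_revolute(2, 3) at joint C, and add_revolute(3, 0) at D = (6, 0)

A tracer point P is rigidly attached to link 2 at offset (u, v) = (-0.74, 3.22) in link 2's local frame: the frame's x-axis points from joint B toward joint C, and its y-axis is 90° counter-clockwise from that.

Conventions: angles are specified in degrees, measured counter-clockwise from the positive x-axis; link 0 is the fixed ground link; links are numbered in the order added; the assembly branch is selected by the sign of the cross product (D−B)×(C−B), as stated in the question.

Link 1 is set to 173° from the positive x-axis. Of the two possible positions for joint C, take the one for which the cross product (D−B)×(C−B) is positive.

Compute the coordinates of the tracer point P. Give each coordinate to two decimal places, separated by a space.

A=(0,0), D=(6.00,0)
B = A + 3.00·(cos173°, sin173°) = (-2.9776, 0.3656)
|BD| = 8.9851
circle(B,6.00) ∩ circle(D,7.00): a=3.7691, h=4.6684
  candidates: C₊=(0.9783,4.8768) cross=41.946; C₋=(0.5984,-4.4523) cross=-41.946
  branch + wants cross > 0 → take C=(0.9783,4.8768) (cross=41.946)
ex = (C−B)/|BC| = (0.6593,0.7519); ey = (-0.7519,0.6593)
P = B + -0.74·ex + 3.22·ey = (-5.8865,1.9323)

-5.89 1.93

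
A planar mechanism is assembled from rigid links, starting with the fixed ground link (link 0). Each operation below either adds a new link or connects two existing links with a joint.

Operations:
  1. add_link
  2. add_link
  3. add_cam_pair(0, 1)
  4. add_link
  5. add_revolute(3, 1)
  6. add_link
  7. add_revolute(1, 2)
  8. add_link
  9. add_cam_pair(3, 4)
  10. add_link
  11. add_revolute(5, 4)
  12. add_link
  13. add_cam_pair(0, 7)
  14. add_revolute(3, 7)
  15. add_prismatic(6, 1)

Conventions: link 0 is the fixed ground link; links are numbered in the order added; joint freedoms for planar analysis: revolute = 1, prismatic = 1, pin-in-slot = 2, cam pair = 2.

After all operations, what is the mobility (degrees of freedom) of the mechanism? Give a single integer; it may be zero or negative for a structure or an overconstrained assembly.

(L,J1,J2)=(1,0,0); link0 fixed
link1: (2,0,0)
link2: (3,0,0)
C 0-1 [J2]: (3,0,1)
link3: (4,0,1)
R 3-1 [J1]: (4,1,1)
link4: (5,1,1)
R 1-2 [J1]: (5,2,1)
link5: (6,2,1)
C 3-4 [J2]: (6,2,2)
link6: (7,2,2)
R 5-4 [J1]: (7,3,2)
link7: (8,3,2)
C 0-7 [J2]: (8,3,3)
R 3-7 [J1]: (8,4,3)
P 6-1 [J1]: (8,5,3)
Grübler: 3·7 − 2·5 − 3 = 8

M = 8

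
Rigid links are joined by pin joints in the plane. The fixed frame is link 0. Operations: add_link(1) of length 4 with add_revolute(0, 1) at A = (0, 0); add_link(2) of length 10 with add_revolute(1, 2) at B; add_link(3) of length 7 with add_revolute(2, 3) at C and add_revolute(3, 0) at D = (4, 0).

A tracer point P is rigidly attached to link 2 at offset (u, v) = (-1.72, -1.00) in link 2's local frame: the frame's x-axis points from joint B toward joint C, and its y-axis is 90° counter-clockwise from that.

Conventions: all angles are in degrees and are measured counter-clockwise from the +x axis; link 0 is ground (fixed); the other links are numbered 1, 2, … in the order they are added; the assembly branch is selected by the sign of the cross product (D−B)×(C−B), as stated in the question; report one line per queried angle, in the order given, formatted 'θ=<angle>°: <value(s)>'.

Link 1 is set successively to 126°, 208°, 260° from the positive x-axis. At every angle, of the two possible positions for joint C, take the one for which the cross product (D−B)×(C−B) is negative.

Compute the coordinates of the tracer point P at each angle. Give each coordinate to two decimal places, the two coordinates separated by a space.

A=(0,0), D=(4.00,0)
θ=126°: B = A + 4.00·(cos126°, sin126°) = (-2.3511, 3.2361)
θ=126°: |BD| = 7.1281
θ=126°: circle(B,10.00) ∩ circle(D,7.00): a=7.1414, h=7.0000
θ=126°:   candidates: C₊=(7.1899,6.2310) cross=49.896; C₋=(0.8340,-6.2431) cross=-49.896
θ=126°:   branch - wants cross < 0 → take C=(0.8340,-6.2431) (cross=-49.896)
θ=126°: ex = (C−B)/|BC| = (0.3185,-0.9479); ey = (0.9479,0.3185)
θ=126°: P = B + -1.72·ex + -1.00·ey = (-3.8469,4.5480)
θ=208°: B = A + 4.00·(cos208°, sin208°) = (-3.5318, -1.8779)
θ=208°: |BD| = 7.7624
θ=208°: circle(B,10.00) ∩ circle(D,7.00): a=7.1663, h=6.9746
θ=208°:   candidates: C₊=(1.7343,6.6232) cross=54.139; C₋=(5.1089,-6.9116) cross=-54.139
θ=208°:   branch - wants cross < 0 → take C=(5.1089,-6.9116) (cross=-54.139)
θ=208°: ex = (C−B)/|BC| = (0.8641,-0.5034); ey = (0.5034,0.8641)
θ=208°: P = B + -1.72·ex + -1.00·ey = (-5.5214,-1.8762)
θ=260°: B = A + 4.00·(cos260°, sin260°) = (-0.6946, -3.9392)
θ=260°: |BD| = 6.1284
θ=260°: circle(B,10.00) ∩ circle(D,7.00): a=7.2252, h=6.9135
θ=260°:   candidates: C₊=(0.3963,6.0011) cross=42.369; C₋=(9.2841,-4.5911) cross=-42.369
θ=260°:   branch - wants cross < 0 → take C=(9.2841,-4.5911) (cross=-42.369)
θ=260°: ex = (C−B)/|BC| = (0.9979,-0.0652); ey = (0.0652,0.9979)
θ=260°: P = B + -1.72·ex + -1.00·ey = (-2.4761,-4.8250)

θ=126°: -3.85 4.55
θ=208°: -5.52 -1.88
θ=260°: -2.48 -4.82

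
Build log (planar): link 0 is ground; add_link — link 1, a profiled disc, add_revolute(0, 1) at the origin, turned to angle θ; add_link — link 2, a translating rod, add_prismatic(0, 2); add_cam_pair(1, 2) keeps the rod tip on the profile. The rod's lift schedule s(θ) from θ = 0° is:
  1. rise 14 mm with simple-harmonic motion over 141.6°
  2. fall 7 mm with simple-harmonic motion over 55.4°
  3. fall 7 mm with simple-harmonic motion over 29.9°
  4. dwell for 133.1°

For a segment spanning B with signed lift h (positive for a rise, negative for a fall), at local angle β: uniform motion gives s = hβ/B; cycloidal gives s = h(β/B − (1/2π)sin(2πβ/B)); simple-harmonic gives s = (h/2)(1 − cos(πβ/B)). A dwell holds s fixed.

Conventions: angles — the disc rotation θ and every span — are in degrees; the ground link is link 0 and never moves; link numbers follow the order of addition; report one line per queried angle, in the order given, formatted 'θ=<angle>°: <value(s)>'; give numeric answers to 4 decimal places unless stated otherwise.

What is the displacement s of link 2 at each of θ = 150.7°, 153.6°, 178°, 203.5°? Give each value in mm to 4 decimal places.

seg 1 [0°–141.6°] simple-harmonic, h=14: full span → s += 14 → s = 14.0000
seg 2 [141.6°–197°] simple-harmonic, h=-7: θ=150.7° here. β=9.1, B=55.4. -7/2·(1 − cos(π·0.1643)) = -0.4558 → s = 13.5442
seg 2 [141.6°–197°] simple-harmonic, h=-7: θ=153.6° here. β=12, B=55.4. -7/2·(1 − cos(π·0.2166)) = -0.7796 → s = 13.2204
seg 2 [141.6°–197°] simple-harmonic, h=-7: θ=178° here. β=36.4, B=55.4. -7/2·(1 − cos(π·0.6570)) = -5.1575 → s = 8.8425
seg 2 [141.6°–197°] simple-harmonic, h=-7: full span → s += -7 → s = 7.0000
seg 3 [197°–226.9°] simple-harmonic, h=-7: θ=203.5° here. β=6.5, B=29.9. -7/2·(1 − cos(π·0.2174)) = -0.7850 → s = 6.2150

θ=150.7°: 13.5442
θ=153.6°: 13.2204
θ=178°: 8.8425
θ=203.5°: 6.2150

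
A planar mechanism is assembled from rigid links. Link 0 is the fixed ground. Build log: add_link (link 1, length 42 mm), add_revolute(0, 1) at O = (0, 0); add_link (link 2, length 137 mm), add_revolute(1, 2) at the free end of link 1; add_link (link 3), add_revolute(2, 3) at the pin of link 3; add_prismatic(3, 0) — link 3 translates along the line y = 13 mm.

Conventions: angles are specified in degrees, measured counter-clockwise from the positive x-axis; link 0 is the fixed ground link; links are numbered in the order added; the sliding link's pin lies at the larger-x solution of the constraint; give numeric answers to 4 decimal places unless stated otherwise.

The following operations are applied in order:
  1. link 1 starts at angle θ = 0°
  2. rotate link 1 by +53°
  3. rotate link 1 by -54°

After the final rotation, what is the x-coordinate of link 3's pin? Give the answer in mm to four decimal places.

geometry: r = 42 mm, L = 137 mm, e = 13 mm; θ starts at 0°
rotate link 1 by +53°: θ ← 0° +53° = 53°
rotate link 1 by -54°: θ ← 53° -54° = -1°
crank pin P = (r cos θ, r sin θ) = (41.993603, -0.733001)
h = r sin θ − e = -0.733001 − 13 = -13.733001
x = r cos θ + √(L² − h²) = 41.993603 + 136.309958 = 178.303561

178.3036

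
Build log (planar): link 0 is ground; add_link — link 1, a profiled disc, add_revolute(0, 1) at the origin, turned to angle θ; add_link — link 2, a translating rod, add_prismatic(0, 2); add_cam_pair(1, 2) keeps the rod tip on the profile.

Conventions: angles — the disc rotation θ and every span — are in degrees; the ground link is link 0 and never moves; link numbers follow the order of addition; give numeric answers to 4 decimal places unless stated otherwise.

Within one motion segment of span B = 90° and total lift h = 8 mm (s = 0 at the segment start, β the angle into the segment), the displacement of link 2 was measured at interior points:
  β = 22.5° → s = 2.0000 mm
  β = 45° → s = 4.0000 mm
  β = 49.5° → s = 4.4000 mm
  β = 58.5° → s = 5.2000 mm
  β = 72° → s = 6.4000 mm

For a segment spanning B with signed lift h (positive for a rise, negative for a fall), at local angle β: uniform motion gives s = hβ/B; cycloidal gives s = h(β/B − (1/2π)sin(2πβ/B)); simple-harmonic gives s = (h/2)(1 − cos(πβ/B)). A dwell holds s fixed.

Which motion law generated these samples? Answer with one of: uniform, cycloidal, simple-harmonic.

candidates at β/B = r: uniform s = h·r (linear in β); cycloidal s = h·(r − sin(2πr)/(2π)); simple-harmonic s = (h/2)(1 − cos(πr))
β=22.5°: printed 2.0000 | uniform 2.0000, cycloidal 0.7268, simple-harmonic 1.1716
β=45°: printed 4.0000 | uniform 4.0000, cycloidal 4.0000, simple-harmonic 4.0000
β=49.5°: printed 4.4000 | uniform 4.4000, cycloidal 4.7935, simple-harmonic 4.6257
β=58.5°: printed 5.2000 | uniform 5.2000, cycloidal 6.2301, simple-harmonic 5.8160
β=72°: printed 6.4000 | uniform 6.4000, cycloidal 7.6109, simple-harmonic 7.2361
only one law matches every sample → uniform

uniform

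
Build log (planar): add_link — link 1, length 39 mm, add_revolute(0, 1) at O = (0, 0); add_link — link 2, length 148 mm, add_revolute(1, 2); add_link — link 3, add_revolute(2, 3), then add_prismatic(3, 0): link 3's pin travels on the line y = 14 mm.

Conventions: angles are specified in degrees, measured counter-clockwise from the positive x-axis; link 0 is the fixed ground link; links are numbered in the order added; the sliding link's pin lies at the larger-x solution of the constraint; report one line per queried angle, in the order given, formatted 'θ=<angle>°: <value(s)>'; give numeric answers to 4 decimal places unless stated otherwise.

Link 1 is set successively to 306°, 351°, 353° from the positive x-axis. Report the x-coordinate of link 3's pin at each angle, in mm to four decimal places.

geometry: r = 39 mm, L = 148 mm, e = 14 mm
θ=306°: crank pin P = (r cos θ, r sin θ) = (22.923625, -31.551663)
θ=306°: h = r sin θ − e = -31.551663 − 14 = -45.551663
θ=306°: x = r cos θ + √(L² − h²) = 22.923625 + 140.815646 = 163.739270
θ=351°: crank pin P = (r cos θ, r sin θ) = (38.519845, -6.100944)
θ=351°: h = r sin θ − e = -6.100944 − 14 = -20.100944
θ=351°: x = r cos θ + √(L² − h²) = 38.519845 + 146.628619 = 185.148465
θ=353°: crank pin P = (r cos θ, r sin θ) = (38.709300, -4.752904)
θ=353°: h = r sin θ − e = -4.752904 − 14 = -18.752904
θ=353°: x = r cos θ + √(L² − h²) = 38.709300 + 146.807114 = 185.516413

θ=306°: 163.7393
θ=351°: 185.1485
θ=353°: 185.5164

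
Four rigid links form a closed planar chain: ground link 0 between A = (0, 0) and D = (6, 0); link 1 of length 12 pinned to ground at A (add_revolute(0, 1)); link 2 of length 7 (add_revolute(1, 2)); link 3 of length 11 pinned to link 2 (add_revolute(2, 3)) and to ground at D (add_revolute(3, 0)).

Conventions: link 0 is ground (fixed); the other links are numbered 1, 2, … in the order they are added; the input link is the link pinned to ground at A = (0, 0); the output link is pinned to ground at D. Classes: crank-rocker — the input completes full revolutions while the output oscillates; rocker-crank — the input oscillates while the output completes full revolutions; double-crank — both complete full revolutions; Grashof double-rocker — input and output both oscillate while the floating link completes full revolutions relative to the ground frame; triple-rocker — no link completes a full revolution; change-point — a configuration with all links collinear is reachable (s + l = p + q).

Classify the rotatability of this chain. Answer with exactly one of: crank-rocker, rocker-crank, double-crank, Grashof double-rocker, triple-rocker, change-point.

lengths: ground=6, input=12, coupler=7, output=11
sorted: s=6 (shortest), l=12 (longest), p+q=18
s + l = 18 vs p + q = 18
s + l = p + q → change-point (collinear configuration reachable)

change-point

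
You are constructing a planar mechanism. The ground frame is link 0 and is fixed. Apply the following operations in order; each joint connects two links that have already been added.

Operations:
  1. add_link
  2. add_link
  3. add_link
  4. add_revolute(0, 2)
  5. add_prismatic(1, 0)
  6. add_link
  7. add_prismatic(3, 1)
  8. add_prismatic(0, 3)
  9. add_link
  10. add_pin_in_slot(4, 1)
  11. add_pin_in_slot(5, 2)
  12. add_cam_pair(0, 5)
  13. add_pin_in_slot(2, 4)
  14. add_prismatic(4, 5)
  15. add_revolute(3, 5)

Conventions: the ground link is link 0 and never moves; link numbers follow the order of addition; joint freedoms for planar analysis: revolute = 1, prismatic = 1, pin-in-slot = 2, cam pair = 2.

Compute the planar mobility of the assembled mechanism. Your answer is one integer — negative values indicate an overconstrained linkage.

ground; <1,0,0>
#1 <2,0,0>
#2 <3,0,0>
#3 <4,0,0>
R:0↔2 J1 <4,1,0>
P:1↔0 J1 <4,2,0>
#4 <5,2,0>
P:3↔1 J1 <5,3,0>
P:0↔3 J1 <5,4,0>
#5 <6,4,0>
PS:4↔1 J2 <6,4,1>
PS:5↔2 J2 <6,4,2>
C:0↔5 J2 <6,4,3>
PS:2↔4 J2 <6,4,4>
P:4↔5 J1 <6,5,4>
R:3↔5 J1 <6,6,4>
3×5 − 2×6 − 1×4 = -1

M = -1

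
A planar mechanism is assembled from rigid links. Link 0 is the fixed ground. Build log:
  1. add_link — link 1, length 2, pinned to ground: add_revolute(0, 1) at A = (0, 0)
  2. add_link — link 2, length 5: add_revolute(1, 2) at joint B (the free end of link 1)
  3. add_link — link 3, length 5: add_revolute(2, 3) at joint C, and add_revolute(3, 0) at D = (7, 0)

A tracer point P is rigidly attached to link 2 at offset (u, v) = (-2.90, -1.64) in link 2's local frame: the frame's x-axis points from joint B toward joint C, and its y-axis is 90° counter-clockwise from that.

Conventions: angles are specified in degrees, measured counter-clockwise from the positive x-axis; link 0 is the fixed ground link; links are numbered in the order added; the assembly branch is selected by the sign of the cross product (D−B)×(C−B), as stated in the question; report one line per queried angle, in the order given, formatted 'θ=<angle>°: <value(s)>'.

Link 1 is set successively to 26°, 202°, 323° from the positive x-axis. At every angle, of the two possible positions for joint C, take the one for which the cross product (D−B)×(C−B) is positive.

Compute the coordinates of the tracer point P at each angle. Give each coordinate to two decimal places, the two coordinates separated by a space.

A=(0,0), D=(7.00,0)
θ=26°: B = A + 2.00·(cos26°, sin26°) = (1.7976, 0.8767)
θ=26°: |BD| = 5.2758
θ=26°: circle(B,5.00) ∩ circle(D,5.00): a=2.6379, h=4.2475
θ=26°:   candidates: C₊=(5.1047,4.6268) cross=22.409; C₋=(3.6929,-3.7501) cross=-22.409
θ=26°:   branch + wants cross > 0 → take C=(5.1047,4.6268) (cross=22.409)
θ=26°: ex = (C−B)/|BC| = (0.6614,0.7500); ey = (-0.7500,0.6614)
θ=26°: P = B + -2.90·ex + -1.64·ey = (1.1095,-2.3830)
θ=202°: B = A + 2.00·(cos202°, sin202°) = (-1.8544, -0.7492)
θ=202°: |BD| = 8.8860
θ=202°: circle(B,5.00) ∩ circle(D,5.00): a=4.4430, h=2.2934
θ=202°:   candidates: C₊=(2.3795,1.9106) cross=20.379; C₋=(2.7662,-2.6598) cross=-20.379
θ=202°:   branch + wants cross > 0 → take C=(2.3795,1.9106) (cross=20.379)
θ=202°: ex = (C−B)/|BC| = (0.8468,0.5320); ey = (-0.5320,0.8468)
θ=202°: P = B + -2.90·ex + -1.64·ey = (-3.4376,-3.6806)
θ=323°: B = A + 2.00·(cos323°, sin323°) = (1.5973, -1.2036)
θ=323°: |BD| = 5.5352
θ=323°: circle(B,5.00) ∩ circle(D,5.00): a=2.7676, h=4.1642
θ=323°:   candidates: C₊=(3.3931,3.4627) cross=23.050; C₋=(5.2041,-4.6664) cross=-23.050
θ=323°:   branch + wants cross > 0 → take C=(3.3931,3.4627) (cross=23.050)
θ=323°: ex = (C−B)/|BC| = (0.3592,0.9333); ey = (-0.9333,0.3592)
θ=323°: P = B + -2.90·ex + -1.64·ey = (2.0862,-4.4992)

θ=26°: 1.11 -2.38
θ=202°: -3.44 -3.68
θ=323°: 2.09 -4.50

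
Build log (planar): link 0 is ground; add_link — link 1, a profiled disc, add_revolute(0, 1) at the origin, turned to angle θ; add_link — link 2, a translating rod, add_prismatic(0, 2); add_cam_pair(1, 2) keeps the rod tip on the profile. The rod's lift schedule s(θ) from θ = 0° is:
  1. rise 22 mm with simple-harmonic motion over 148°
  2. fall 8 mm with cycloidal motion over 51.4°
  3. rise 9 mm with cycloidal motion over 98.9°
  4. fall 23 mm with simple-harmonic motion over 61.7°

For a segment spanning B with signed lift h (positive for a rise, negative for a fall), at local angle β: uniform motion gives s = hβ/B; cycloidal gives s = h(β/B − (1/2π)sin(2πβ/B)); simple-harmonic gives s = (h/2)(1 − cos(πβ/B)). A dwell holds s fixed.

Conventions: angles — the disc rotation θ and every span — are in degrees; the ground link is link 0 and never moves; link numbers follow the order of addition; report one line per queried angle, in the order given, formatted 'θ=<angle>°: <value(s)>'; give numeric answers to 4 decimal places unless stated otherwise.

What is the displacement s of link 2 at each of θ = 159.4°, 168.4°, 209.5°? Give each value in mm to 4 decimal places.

seg 1 [0°–148°] simple-harmonic, h=22: full span → s += 22 → s = 22.0000
seg 2 [148°–199.4°] cycloidal, h=-8: θ=159.4° here. β=11.4, B=51.4. -8·(0.2218 − sin(2π·0.2218)/(2π)) = -0.5210 → s = 21.4790
seg 2 [148°–199.4°] cycloidal, h=-8: θ=168.4° here. β=20.4, B=51.4. -8·(0.3969 − sin(2π·0.3969)/(2π)) = -2.4067 → s = 19.5933
seg 2 [148°–199.4°] cycloidal, h=-8: full span → s += -8 → s = 14.0000
seg 3 [199.4°–298.3°] cycloidal, h=9: θ=209.5° here. β=10.1, B=98.9. 9·(0.1021 − sin(2π·0.1021)/(2π)) = 0.0618 → s = 14.0618

θ=159.4°: 21.4790
θ=168.4°: 19.5933
θ=209.5°: 14.0618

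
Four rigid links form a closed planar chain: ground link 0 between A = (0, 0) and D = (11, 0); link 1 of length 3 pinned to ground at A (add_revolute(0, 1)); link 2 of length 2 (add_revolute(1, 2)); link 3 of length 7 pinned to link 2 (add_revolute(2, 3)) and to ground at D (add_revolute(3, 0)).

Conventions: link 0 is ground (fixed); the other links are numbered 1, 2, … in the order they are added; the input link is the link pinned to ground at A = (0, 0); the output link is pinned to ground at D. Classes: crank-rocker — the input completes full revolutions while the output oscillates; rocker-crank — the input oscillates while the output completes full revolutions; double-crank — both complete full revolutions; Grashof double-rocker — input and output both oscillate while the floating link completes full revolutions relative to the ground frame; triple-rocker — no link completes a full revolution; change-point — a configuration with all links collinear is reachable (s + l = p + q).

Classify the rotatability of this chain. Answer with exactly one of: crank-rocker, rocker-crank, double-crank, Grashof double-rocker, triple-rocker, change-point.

lengths: ground=11, input=3, coupler=2, output=7
sorted: s=2 (shortest), l=11 (longest), p+q=10
s + l = 13 vs p + q = 10
s + l > p + q → non-Grashof → no link fully rotates → triple-rocker

triple-rocker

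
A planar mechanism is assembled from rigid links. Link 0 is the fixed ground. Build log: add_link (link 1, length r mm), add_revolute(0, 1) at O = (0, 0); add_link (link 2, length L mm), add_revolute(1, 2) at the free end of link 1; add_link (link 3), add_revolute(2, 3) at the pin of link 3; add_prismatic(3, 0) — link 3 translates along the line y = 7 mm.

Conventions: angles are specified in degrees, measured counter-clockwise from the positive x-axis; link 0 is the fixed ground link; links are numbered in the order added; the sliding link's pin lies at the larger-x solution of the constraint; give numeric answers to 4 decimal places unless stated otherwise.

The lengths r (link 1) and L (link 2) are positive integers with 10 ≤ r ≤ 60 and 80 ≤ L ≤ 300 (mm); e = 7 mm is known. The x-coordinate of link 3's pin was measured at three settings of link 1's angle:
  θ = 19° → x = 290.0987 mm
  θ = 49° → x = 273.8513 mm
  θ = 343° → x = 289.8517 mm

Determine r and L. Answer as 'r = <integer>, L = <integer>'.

constraint per measurement: (x − r cos θ)² + (r sin θ − e)² = L²
subtracting the θ₁ and θ₂ equations cancels the r² and L² terms:
r = (x₁² − x₂²) / (2[(x₁cos θ₁ + e sin θ₁) − (x₂cos θ₂ + e sin θ₂)]) = 50.0001 → r = 50
L² = (x₁ − r cos θ₁)² + (r sin θ₁ − e)² = 59048.9871 → L = 243.0000 → L = 243
check at θ₃=343°: x = 289.8517 (printed 289.8517) ✓

r = 50, L = 243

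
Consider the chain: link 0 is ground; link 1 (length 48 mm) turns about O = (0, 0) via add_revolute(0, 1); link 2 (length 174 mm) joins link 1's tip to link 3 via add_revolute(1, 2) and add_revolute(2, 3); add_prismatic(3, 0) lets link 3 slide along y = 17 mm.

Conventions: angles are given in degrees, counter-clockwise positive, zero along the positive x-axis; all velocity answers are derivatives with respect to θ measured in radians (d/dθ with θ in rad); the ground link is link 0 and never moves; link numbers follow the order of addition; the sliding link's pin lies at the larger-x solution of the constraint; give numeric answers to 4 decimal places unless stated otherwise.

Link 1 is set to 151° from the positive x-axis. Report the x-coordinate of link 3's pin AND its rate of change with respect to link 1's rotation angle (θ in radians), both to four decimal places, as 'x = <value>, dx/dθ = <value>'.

geometry: r = 48 mm, L = 174 mm, e = 17 mm
crank pin P = (r cos θ, r sin θ) = (-41.981746, 23.270862)
h = r sin θ − e = 23.270862 − 17 = 6.270862
x = r cos θ + √(L² − h²) = -41.981746 + 173.886964 = 131.905218
dx/dθ = −r sin θ − h·r cos θ/√(L² − h²) (θ in radians; h = 6.270862) = -21.756880

x = 131.9052, dx/dθ = -21.7569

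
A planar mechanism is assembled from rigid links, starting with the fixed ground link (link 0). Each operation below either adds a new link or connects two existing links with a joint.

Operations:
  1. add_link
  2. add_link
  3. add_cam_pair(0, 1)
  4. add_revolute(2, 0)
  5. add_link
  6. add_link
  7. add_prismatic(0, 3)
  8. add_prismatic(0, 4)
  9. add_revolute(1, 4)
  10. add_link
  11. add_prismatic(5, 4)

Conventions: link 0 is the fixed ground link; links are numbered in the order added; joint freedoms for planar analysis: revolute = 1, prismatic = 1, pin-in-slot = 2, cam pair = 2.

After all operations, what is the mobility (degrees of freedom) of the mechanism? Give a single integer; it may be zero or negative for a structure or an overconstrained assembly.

(L,J1,J2)=(1,0,0); link0 fixed
link1: (2,0,0)
link2: (3,0,0)
C 0-1 [J2]: (3,0,1)
R 2-0 [J1]: (3,1,1)
link3: (4,1,1)
link4: (5,1,1)
P 0-3 [J1]: (5,2,1)
P 0-4 [J1]: (5,3,1)
R 1-4 [J1]: (5,4,1)
link5: (6,4,1)
P 5-4 [J1]: (6,5,1)
Grübler: 3·5 − 2·5 − 1 = 4

M = 4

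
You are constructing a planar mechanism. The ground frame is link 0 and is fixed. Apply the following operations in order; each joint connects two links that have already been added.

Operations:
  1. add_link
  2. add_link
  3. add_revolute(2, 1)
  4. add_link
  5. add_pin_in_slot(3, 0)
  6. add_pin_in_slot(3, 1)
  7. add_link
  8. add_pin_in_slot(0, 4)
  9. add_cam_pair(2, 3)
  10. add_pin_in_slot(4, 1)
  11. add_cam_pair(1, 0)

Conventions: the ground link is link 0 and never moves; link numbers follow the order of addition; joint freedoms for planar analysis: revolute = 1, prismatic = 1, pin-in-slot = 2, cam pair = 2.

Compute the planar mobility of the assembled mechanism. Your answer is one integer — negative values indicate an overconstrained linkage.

ground; <1,0,0>
#1 <2,0,0>
#2 <3,0,0>
R:2↔1 J1 <3,1,0>
#3 <4,1,0>
PS:3↔0 J2 <4,1,1>
PS:3↔1 J2 <4,1,2>
#4 <5,1,2>
PS:0↔4 J2 <5,1,3>
C:2↔3 J2 <5,1,4>
PS:4↔1 J2 <5,1,5>
C:1↔0 J2 <5,1,6>
3×4 − 2×1 − 1×6 = 4

M = 4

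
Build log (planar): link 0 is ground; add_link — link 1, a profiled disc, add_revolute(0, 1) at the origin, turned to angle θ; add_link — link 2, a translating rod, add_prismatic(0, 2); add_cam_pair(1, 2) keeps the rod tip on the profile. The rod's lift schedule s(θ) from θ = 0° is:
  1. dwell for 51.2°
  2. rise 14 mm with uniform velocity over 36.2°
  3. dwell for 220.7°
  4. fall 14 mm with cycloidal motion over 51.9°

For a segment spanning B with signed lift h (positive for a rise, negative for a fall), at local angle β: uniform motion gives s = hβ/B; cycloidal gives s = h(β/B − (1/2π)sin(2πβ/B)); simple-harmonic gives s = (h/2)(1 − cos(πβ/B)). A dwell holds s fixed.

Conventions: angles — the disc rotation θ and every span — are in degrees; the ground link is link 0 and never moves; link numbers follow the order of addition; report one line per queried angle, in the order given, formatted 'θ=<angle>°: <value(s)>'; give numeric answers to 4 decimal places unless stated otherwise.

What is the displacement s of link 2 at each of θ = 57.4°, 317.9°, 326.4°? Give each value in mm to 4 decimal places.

seg 1 [0°–51.2°] dwell: s stays 0.0000
seg 2 [51.2°–87.4°] uniform, h=14: θ=57.4° here. β=6.2, B=36.2. 14·6.2/36.2 = 2.3978 → s = 2.3978
seg 2 [51.2°–87.4°] uniform, h=14: full span → s += 14 → s = 14.0000
seg 3 [87.4°–308.1°] dwell: s stays 14.0000
seg 4 [308.1°–360°] cycloidal, h=-14: θ=317.9° here. β=9.8, B=51.9. -14·(0.1888 − sin(2π·0.1888)/(2π)) = -0.5780 → s = 13.4220
seg 4 [308.1°–360°] cycloidal, h=-14: θ=326.4° here. β=18.3, B=51.9. -14·(0.3526 − sin(2π·0.3526)/(2π)) = -3.1554 → s = 10.8446

θ=57.4°: 2.3978
θ=317.9°: 13.4220
θ=326.4°: 10.8446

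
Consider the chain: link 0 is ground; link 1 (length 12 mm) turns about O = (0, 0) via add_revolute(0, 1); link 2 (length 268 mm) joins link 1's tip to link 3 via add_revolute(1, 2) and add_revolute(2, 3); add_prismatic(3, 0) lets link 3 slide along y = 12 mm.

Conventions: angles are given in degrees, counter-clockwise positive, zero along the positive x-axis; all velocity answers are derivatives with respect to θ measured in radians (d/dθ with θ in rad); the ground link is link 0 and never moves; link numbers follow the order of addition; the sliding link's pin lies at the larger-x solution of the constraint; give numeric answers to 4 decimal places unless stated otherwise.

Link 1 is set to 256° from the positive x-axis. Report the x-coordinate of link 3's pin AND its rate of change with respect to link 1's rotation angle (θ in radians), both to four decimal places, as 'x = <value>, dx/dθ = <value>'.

geometry: r = 12 mm, L = 268 mm, e = 12 mm
crank pin P = (r cos θ, r sin θ) = (-2.903063, -11.643549)
h = r sin θ − e = -11.643549 − 12 = -23.643549
x = r cos θ + √(L² − h²) = -2.903063 + 266.955020 = 264.051957
dx/dθ = −r sin θ − h·r cos θ/√(L² − h²) (θ in radians; h = -23.643549) = 11.386432

x = 264.0520, dx/dθ = 11.3864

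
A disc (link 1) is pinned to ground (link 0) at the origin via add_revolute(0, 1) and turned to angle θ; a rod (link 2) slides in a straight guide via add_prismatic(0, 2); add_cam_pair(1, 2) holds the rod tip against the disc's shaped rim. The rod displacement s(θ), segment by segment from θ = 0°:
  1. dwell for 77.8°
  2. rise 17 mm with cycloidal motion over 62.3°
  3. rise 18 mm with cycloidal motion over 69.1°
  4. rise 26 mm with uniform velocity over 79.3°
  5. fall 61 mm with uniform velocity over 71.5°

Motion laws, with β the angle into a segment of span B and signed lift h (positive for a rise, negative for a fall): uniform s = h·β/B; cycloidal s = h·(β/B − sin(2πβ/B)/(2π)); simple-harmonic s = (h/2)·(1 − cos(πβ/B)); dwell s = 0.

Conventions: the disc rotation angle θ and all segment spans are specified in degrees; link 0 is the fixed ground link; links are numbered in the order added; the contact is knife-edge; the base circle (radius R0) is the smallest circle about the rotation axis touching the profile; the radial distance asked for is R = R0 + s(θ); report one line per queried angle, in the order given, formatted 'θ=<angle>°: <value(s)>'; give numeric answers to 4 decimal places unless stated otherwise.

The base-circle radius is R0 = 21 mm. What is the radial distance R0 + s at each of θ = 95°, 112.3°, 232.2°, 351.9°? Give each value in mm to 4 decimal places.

segment 1 (0° to 77.8°, dwell): s unchanged at 0.0000
θ = 95° falls in segment 2 (77.8° to 140.1°, cycloidal, h = 17): β = 95 − 77.8 = 17.2°, B = 62.3°; Δs = 17·(0.2761 − sin(2π·0.2761)/(2π)) = 2.0240; s = 0.0000 + 2.0240 = 2.0240
θ = 112.3° falls in segment 2 (77.8° to 140.1°, cycloidal, h = 17): β = 112.3 − 77.8 = 34.5°, B = 62.3°; Δs = 17·(0.5538 − sin(2π·0.5538)/(2π)) = 10.3110; s = 0.0000 + 10.3110 = 10.3110
segment 2 (77.8° to 140.1°, cycloidal, h = 17) is passed completely: s = 0.0000 + (17) = 17.0000
segment 3 (140.1° to 209.2°, cycloidal, h = 18) is passed completely: s = 17.0000 + (18) = 35.0000
θ = 232.2° falls in segment 4 (209.2° to 288.5°, uniform, h = 26): β = 232.2 − 209.2 = 23°, B = 79.3°; Δs = 26·23/79.3 = 7.5410; s = 35.0000 + 7.5410 = 42.5410
segment 4 (209.2° to 288.5°, uniform, h = 26) is passed completely: s = 35.0000 + (26) = 61.0000
θ = 351.9° falls in segment 5 (288.5° to 360°, uniform, h = -61): β = 351.9 − 288.5 = 63.4°, B = 71.5°; Δs = -61·63.4/71.5 = -54.0895; s = 61.0000 − 54.0895 = 6.9105
θ=95°: R = R0 + s = 21 + 2.0240 = 23.0240
θ=112.3°: R = R0 + s = 21 + 10.3110 = 31.3110
θ=232.2°: R = R0 + s = 21 + 42.5410 = 63.5410
θ=351.9°: R = R0 + s = 21 + 6.9105 = 27.9105

θ=95°: 23.0240
θ=112.3°: 31.3110
θ=232.2°: 63.5410
θ=351.9°: 27.9105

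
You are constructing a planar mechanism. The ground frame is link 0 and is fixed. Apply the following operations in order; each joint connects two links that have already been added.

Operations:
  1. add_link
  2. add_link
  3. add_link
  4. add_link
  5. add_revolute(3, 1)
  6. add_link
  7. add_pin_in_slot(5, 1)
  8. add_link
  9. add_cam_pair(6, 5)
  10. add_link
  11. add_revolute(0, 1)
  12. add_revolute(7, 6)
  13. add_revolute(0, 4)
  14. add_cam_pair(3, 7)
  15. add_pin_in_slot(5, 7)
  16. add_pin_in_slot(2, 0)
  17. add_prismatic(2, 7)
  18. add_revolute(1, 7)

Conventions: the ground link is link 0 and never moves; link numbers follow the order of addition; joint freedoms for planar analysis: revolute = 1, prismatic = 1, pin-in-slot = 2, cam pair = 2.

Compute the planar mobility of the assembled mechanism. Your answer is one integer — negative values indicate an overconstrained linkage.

L=1 J1=0 J2=0
add link → L=2 J1=0 J2=0
add link → L=3 J1=0 J2=0
add link → L=4 J1=0 J2=0
add link → L=5 J1=0 J2=0
R@3,1 dof=1 J1 → L=5 J1=1 J2=0
add link → L=6 J1=1 J2=0
PS@5,1 dof=2 J2 → L=6 J1=1 J2=1
add link → L=7 J1=1 J2=1
C@6,5 dof=2 J2 → L=7 J1=1 J2=2
add link → L=8 J1=1 J2=2
R@0,1 dof=1 J1 → L=8 J1=2 J2=2
R@7,6 dof=1 J1 → L=8 J1=3 J2=2
R@0,4 dof=1 J1 → L=8 J1=4 J2=2
C@3,7 dof=2 J2 → L=8 J1=4 J2=3
PS@5,7 dof=2 J2 → L=8 J1=4 J2=4
PS@2,0 dof=2 J2 → L=8 J1=4 J2=5
P@2,7 dof=1 J1 → L=8 J1=5 J2=5
R@1,7 dof=1 J1 → L=8 J1=6 J2=5
M=3(L−1)−2J1−J2=3·7−2·6−5=4

M = 4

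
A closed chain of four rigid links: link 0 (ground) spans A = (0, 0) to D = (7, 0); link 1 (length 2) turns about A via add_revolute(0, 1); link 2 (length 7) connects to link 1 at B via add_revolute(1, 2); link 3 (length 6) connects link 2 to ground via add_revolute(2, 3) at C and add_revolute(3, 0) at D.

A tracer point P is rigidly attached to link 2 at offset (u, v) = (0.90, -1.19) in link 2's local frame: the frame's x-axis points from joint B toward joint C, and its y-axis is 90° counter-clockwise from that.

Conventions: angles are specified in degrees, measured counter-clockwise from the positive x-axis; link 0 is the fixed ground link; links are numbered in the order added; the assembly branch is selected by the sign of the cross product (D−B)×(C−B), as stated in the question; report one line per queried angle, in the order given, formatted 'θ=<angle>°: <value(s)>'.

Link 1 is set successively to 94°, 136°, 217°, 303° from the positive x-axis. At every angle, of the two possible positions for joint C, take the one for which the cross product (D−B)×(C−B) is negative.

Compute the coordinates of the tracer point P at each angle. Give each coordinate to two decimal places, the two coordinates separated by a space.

A=(0,0), D=(7.00,0)
θ=94°: B = A + 2.00·(cos94°, sin94°) = (-0.1395, 1.9951)
θ=94°: |BD| = 7.4130
θ=94°: circle(B,7.00) ∩ circle(D,6.00): a=4.5834, h=5.2908
θ=94°:   candidates: C₊=(5.6987,5.8572) cross=39.221; C₋=(2.8508,-4.3340) cross=-39.221
θ=94°:   branch - wants cross < 0 → take C=(2.8508,-4.3340) (cross=-39.221)
θ=94°: ex = (C−B)/|BC| = (0.4272,-0.9042); ey = (0.9042,0.4272)
θ=94°: P = B + 0.90·ex + -1.19·ey = (-0.8310,0.6730)
θ=136°: B = A + 2.00·(cos136°, sin136°) = (-1.4387, 1.3893)
θ=136°: |BD| = 8.5523
θ=136°: circle(B,7.00) ∩ circle(D,6.00): a=5.0362, h=4.8618
θ=136°:   candidates: C₊=(4.3204,5.3684) cross=41.579; C₋=(2.7408,-4.2260) cross=-41.579
θ=136°:   branch - wants cross < 0 → take C=(2.7408,-4.2260) (cross=-41.579)
θ=136°: ex = (C−B)/|BC| = (0.5971,-0.8022); ey = (0.8022,0.5971)
θ=136°: P = B + 0.90·ex + -1.19·ey = (-1.8559,-0.0432)
θ=217°: B = A + 2.00·(cos217°, sin217°) = (-1.5973, -1.2036)
θ=217°: |BD| = 8.6811
θ=217°: circle(B,7.00) ∩ circle(D,6.00): a=5.0893, h=4.8061
θ=217°:   candidates: C₊=(2.7765,4.2617) cross=41.723; C₋=(4.1093,-5.2577) cross=-41.723
θ=217°:   branch - wants cross < 0 → take C=(4.1093,-5.2577) (cross=-41.723)
θ=217°: ex = (C−B)/|BC| = (0.8152,-0.5792); ey = (0.5792,0.8152)
θ=217°: P = B + 0.90·ex + -1.19·ey = (-1.5528,-2.6950)
θ=303°: B = A + 2.00·(cos303°, sin303°) = (1.0893, -1.6773)
θ=303°: |BD| = 6.1441
θ=303°: circle(B,7.00) ∩ circle(D,6.00): a=4.1300, h=5.6518
θ=303°:   candidates: C₊=(3.5194,4.8873) cross=34.726; C₋=(6.6053,-5.9870) cross=-34.726
θ=303°:   branch - wants cross < 0 → take C=(6.6053,-5.9870) (cross=-34.726)
θ=303°: ex = (C−B)/|BC| = (0.7880,-0.6157); ey = (0.6157,0.7880)
θ=303°: P = B + 0.90·ex + -1.19·ey = (1.0658,-3.1692)

θ=94°: -0.83 0.67
θ=136°: -1.86 -0.04
θ=217°: -1.55 -2.69
θ=303°: 1.07 -3.17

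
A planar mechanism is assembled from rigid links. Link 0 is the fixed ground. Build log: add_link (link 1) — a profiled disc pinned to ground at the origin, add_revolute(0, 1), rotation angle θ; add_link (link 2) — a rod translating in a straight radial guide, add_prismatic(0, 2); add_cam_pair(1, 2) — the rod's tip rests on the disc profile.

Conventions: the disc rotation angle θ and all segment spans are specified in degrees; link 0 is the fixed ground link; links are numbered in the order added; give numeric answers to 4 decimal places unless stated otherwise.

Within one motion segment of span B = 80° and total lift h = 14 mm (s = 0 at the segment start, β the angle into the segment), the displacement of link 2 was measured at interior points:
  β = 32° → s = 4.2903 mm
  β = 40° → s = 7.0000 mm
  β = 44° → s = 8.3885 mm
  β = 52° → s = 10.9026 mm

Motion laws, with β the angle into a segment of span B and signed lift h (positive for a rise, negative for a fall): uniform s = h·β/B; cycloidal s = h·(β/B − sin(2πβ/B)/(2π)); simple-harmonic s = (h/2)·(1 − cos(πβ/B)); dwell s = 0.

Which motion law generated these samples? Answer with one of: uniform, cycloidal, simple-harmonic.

candidates at β/B = r: uniform s = h·r (linear in β); cycloidal s = h·(r − sin(2πr)/(2π)); simple-harmonic s = (h/2)(1 − cos(πr))
β=32°: printed 4.2903 | uniform 5.6000, cycloidal 4.2903, simple-harmonic 4.8369
β=40°: printed 7.0000 | uniform 7.0000, cycloidal 7.0000, simple-harmonic 7.0000
β=44°: printed 8.3885 | uniform 7.7000, cycloidal 8.3885, simple-harmonic 8.0950
β=52°: printed 10.9026 | uniform 9.1000, cycloidal 10.9026, simple-harmonic 10.1779
only one law matches every sample → cycloidal

cycloidal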